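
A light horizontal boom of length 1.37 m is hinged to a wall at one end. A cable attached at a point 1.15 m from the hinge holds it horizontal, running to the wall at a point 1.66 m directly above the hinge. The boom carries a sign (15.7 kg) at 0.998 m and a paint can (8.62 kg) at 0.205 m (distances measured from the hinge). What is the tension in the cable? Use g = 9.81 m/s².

Take moments about the hinge.
Sign: 15.7 × 9.81 = 154 N down at 0.998 m → arm 0.998 m, τ = 154 × 0.998 = 153.7 N·m clockwise.
Paint can: 8.62 × 9.81 = 84.56 N down at 0.205 m → arm 0.205 m, τ = 84.56 × 0.205 = 17.33 N·m clockwise.
Total clockwise load moment = 171 N·m.
The cable tension T acts at 1.15 m; only its component perpendicular to the boom, T sinθ, produces torque. sinθ = h/√(h²+d²) = 1.66/√(1.66²+1.15²) = 0.822.
Setting net torque to zero: T × 1.15 × 0.822 = 171 → T = 171 / 0.9453 = 181 N.

T ≈ 181 N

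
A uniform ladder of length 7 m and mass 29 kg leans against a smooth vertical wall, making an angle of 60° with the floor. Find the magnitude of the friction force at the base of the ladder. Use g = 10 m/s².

f ≈ 83.7 N

Sum moments about the foot of the ladder (the floor normal and friction both act there and drop out).
Ladder weight 29×10 = 290 N acts at 3.5 m along the ladder; its horizontal arm is 3.5·cos60° = 1.75 m → τ = 507.5 N·m clockwise.
Wall normal N acts horizontally at the top; its moment arm is the height L sinθ = 7·sin60° = 6.062 m, counterclockwise.
Στ = 0 ⇒ N × 6.062 = 507.5 ⇒ N = 83.7 N.
ΣFx = 0: friction at the foot balances the wall's push, so f = N_wall = 83.7 N.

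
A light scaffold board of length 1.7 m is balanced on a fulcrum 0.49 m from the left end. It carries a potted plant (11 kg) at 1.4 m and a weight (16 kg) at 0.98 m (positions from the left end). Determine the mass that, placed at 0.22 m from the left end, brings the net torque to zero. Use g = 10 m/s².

Sum moments about the fulcrum (at 0.49 m from the left end) (the support reaction has zero arm there).
Potted plant: 11 × 10 = 110 N down at 1.4 m → arm 0.91 m, τ = 110 × 0.91 = 100.1 N·m clockwise.
Weight: 16 × 10 = 160 N down at 0.98 m → arm 0.49 m, τ = 160 × 0.49 = 78.4 N·m clockwise.
Net moment of known loads = 178.5 N·m clockwise.
An unknown mass m at 0.22 m has arm 0.27 m; its moment is m·g·0.27 counterclockwise.
Setting net torque to zero: m × 10 × 0.27 = 178.5 → m = 178.5 / (10 × 0.27) = 66.1 kg.

m ≈ 66.1 kg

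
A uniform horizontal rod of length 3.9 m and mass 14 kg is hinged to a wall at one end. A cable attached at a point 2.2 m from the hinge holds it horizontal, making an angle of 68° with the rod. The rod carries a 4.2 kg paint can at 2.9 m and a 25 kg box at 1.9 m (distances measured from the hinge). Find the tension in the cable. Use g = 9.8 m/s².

T ≈ 418 N

Choose the hinge as the axis so the unknown hinge reaction has zero arm there.
Beam weight: 14 × 9.8 = 137.2 N down at 1.95 m → arm 1.95 m, τ = 137.2 × 1.95 = 267.5 N·m clockwise.
Paint can: 4.2 × 9.8 = 41.16 N down at 2.9 m → arm 2.9 m, τ = 41.16 × 2.9 = 119.4 N·m clockwise.
Box: 25 × 9.8 = 245 N down at 1.9 m → arm 1.9 m, τ = 245 × 1.9 = 465.5 N·m clockwise.
Total clockwise load moment = 852.4 N·m.
The cable tension T acts at 2.2 m; only its component perpendicular to the rod, T sinθ, produces torque. sin 68° = 0.9272.
Balancing moments: T × 2.2 × 0.9272 = 852.4, giving T = 852.4 / 2.04 = 418 N.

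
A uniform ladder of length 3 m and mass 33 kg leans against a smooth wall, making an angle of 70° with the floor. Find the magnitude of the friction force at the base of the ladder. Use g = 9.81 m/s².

Choose the foot of the ladder as the axis so the floor normal and friction both act there and drop out.
Ladder weight 33×9.81 = 323.7 N acts at 1.5 m along the ladder; its horizontal arm is 1.5·cos70° = 0.513 m → τ = 166.1 N·m clockwise.
Wall normal N acts horizontally at the top; its moment arm is the height L sinθ = 3·sin70° = 2.819 m, counterclockwise.
Balancing moments: N × 2.819 = 166.1, giving N = 58.9 N.
ΣFx = 0: friction at the foot balances the wall's push, so f = N_wall = 58.9 N.

f ≈ 58.9 N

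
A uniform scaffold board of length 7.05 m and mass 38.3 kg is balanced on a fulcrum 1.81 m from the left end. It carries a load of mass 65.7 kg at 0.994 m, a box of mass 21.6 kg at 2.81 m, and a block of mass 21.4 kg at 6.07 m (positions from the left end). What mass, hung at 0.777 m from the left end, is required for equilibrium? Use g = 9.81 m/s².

Choose the fulcrum (at 1.81 m from the left end) as the axis so the support reaction has zero arm there.
Beam weight: 38.3 × 9.81 = 375.7 N down at 3.525 m → arm 1.715 m, τ = 375.7 × 1.715 = 644.3 N·m clockwise.
Load: 65.7 × 9.81 = 644.5 N down at 0.994 m → arm 0.816 m, τ = 644.5 × 0.816 = 525.9 N·m counterclockwise.
Box: 21.6 × 9.81 = 211.9 N down at 2.81 m → arm 1 m, τ = 211.9 × 1 = 211.9 N·m clockwise.
Block: 21.4 × 9.81 = 209.9 N down at 6.07 m → arm 4.26 m, τ = 209.9 × 4.26 = 894.2 N·m clockwise.
Net moment of known loads = 1224 N·m clockwise.
An unknown mass m at 0.777 m has arm 1.033 m; its moment is m·g·1.033 counterclockwise.
Setting net torque to zero: m × 9.81 × 1.033 = 1224 → m = 1224 / (9.81 × 1.033) = 121 kg.

m ≈ 121 kg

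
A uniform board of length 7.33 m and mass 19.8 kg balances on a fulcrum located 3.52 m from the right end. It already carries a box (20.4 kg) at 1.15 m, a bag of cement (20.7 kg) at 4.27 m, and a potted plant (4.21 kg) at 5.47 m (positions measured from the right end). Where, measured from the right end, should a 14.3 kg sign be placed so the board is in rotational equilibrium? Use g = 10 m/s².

x ≈ 5.04 m from the right end

About the fulcrum (at 3.52 m from the right end):
Beam weight: 19.8 × 10 = 198 N down at 3.665 m → arm 0.145 m, τ = 198 × 0.145 = 28.71 N·m counterclockwise.
Box: 20.4 × 10 = 204 N down at 1.15 m → arm 2.37 m, τ = 204 × 2.37 = 483.5 N·m clockwise.
Bag of cement: 20.7 × 10 = 207 N down at 4.27 m → arm 0.75 m, τ = 207 × 0.75 = 155.2 N·m counterclockwise.
Potted plant: 4.21 × 10 = 42.1 N down at 5.47 m → arm 1.95 m, τ = 42.1 × 1.95 = 82.09 N·m counterclockwise.
Net moment of existing loads = 217.5 N·m clockwise.
The sign weighs 14.3 × 10 = 143 N and must supply an equal counterclockwise moment, so its lever arm about the fulcrum is 217.5 / 143 = 1.52 m.
That puts it at 3.52 + 1.52 = 5.04 m from the right end.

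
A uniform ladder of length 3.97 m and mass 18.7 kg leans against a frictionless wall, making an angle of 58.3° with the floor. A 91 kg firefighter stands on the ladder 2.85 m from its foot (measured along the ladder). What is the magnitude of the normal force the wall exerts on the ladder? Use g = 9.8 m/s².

N_wall ≈ 452 N

Take moments about the foot of the ladder.
Ladder weight 18.7×9.8 = 183.3 N acts at 1.985 m along the ladder; its horizontal arm is 1.985·cos58.3° = 1.043 m → τ = 191.2 N·m clockwise.
Firefighter: 91×9.8 = 891.8 N at 2.85 m → arm 1.498 m → τ = 1336 N·m clockwise.
Wall normal N acts horizontally at the top; its moment arm is the height L sinθ = 3.97·sin58.3° = 3.378 m, counterclockwise.
Στ = 0 ⇒ N × 3.378 = 1527 ⇒ N = 452 N.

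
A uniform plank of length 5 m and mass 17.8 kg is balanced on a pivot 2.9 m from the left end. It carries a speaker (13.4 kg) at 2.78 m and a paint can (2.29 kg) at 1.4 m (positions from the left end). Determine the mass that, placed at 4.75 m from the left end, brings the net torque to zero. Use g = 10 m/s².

m ≈ 6.57 kg

Choose the pivot (at 2.9 m from the left end) as the axis so the support reaction has zero arm there.
Beam weight: 17.8 × 10 = 178 N down at 2.5 m → arm 0.4 m, τ = 178 × 0.4 = 71.2 N·m counterclockwise.
Speaker: 13.4 × 10 = 134 N down at 2.78 m → arm 0.12 m, τ = 134 × 0.12 = 16.08 N·m counterclockwise.
Paint can: 2.29 × 10 = 22.9 N down at 1.4 m → arm 1.5 m, τ = 22.9 × 1.5 = 34.35 N·m counterclockwise.
Net moment of known loads = 121.6 N·m counterclockwise.
An unknown mass m at 4.75 m has arm 1.85 m; its moment is m·g·1.85 clockwise.
Balancing moments: m × 10 × 1.85 = 121.6, giving m = 121.6 / (10 × 1.85) = 6.57 kg.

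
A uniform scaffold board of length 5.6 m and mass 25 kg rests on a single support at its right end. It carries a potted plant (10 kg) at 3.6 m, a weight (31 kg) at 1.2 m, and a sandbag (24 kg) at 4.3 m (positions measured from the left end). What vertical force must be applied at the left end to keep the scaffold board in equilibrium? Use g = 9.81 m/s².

Sum moments about the right end (the unknown pivot reaction has zero arm there).
Beam weight: 25 × 9.81 = 245.2 N down at 2.8 m → arm 2.8 m, τ = 245.2 × 2.8 = 686.6 N·m counterclockwise.
Potted plant: 10 × 9.81 = 98.1 N down at 3.6 m → arm 2 m, τ = 98.1 × 2 = 196.2 N·m counterclockwise.
Weight: 31 × 9.81 = 304.1 N down at 1.2 m → arm 4.4 m, τ = 304.1 × 4.4 = 1338 N·m counterclockwise.
Sandbag: 24 × 9.81 = 235.4 N down at 4.3 m → arm 1.3 m, τ = 235.4 × 1.3 = 306 N·m counterclockwise.
Net moment of the loads = 2527 N·m counterclockwise.
The upward force F acts at the left end, arm 5.6 m, giving F × 5.6 clockwise.
Στ = 0 ⇒ F × 5.6 = 2527 ⇒ F = 2527 / 5.6 = 451 N.

F ≈ 451 N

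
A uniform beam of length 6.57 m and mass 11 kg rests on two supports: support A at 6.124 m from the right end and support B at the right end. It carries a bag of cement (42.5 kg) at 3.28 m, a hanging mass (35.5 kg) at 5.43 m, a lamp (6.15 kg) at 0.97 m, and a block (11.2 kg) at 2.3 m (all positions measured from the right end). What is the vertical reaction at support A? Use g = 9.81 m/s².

Choose support B as the axis so its reaction then has zero moment arm.
Beam weight: 11 × 9.81 = 107.9 N down at 3.285 m → arm 3.285 m, τ = 107.9 × 3.285 = 354.5 N·m counterclockwise.
Bag of cement: 42.5 × 9.81 = 416.9 N down at 3.28 m → arm 3.28 m, τ = 416.9 × 3.28 = 1367 N·m counterclockwise.
Hanging mass: 35.5 × 9.81 = 348.3 N down at 5.43 m → arm 5.43 m, τ = 348.3 × 5.43 = 1891 N·m counterclockwise.
Lamp: 6.15 × 9.81 = 60.33 N down at 0.97 m → arm 0.97 m, τ = 60.33 × 0.97 = 58.52 N·m counterclockwise.
Block: 11.2 × 9.81 = 109.9 N down at 2.3 m → arm 2.3 m, τ = 109.9 × 2.3 = 252.8 N·m counterclockwise.
Net load moment about support B = 3924 N·m counterclockwise.
Reaction R at support A is upward at 6.124 m, arm 6.124 m → moment R × 6.124 clockwise.
Balancing moments: R × 6.124 = 3924, giving R = 641 N.

R_A ≈ 641 N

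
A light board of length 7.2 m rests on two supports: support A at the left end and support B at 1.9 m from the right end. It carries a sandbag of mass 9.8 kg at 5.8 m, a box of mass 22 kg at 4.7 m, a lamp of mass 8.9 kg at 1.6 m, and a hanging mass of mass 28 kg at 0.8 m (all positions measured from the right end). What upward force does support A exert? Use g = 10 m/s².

Choose support B as the axis so its reaction then has zero moment arm.
Sandbag: 9.8 × 10 = 98 N down at 5.8 m → arm 3.9 m, τ = 98 × 3.9 = 382.2 N·m counterclockwise.
Box: 22 × 10 = 220 N down at 4.7 m → arm 2.8 m, τ = 220 × 2.8 = 616 N·m counterclockwise.
Lamp: 8.9 × 10 = 89 N down at 1.6 m → arm 0.3 m, τ = 89 × 0.3 = 26.7 N·m clockwise.
Hanging mass: 28 × 10 = 280 N down at 0.8 m → arm 1.1 m, τ = 280 × 1.1 = 308 N·m clockwise.
Net load moment about support B = 663.5 N·m counterclockwise.
Reaction R at support A is upward at 7.2 m, arm 5.3 m → moment R × 5.3 clockwise.
For rotational equilibrium, R × 5.3 = 663.5, so R = 125 N.

R_A ≈ 125 N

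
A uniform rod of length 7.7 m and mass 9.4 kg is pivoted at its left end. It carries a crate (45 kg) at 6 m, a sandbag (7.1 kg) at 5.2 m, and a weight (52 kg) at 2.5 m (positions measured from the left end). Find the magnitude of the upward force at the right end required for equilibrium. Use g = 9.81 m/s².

Sum moments about the left end (the unknown pivot reaction has zero arm there).
Beam weight: 9.4 × 9.81 = 92.21 N down at 3.85 m → arm 3.85 m, τ = 92.21 × 3.85 = 355 N·m clockwise.
Crate: 45 × 9.81 = 441.5 N down at 6 m → arm 6 m, τ = 441.5 × 6 = 2649 N·m clockwise.
Sandbag: 7.1 × 9.81 = 69.65 N down at 5.2 m → arm 5.2 m, τ = 69.65 × 5.2 = 362.2 N·m clockwise.
Weight: 52 × 9.81 = 510.1 N down at 2.5 m → arm 2.5 m, τ = 510.1 × 2.5 = 1275 N·m clockwise.
Net moment of the loads = 4641 N·m clockwise.
The upward force F acts at the right end, arm 7.7 m, giving F × 7.7 counterclockwise.
For rotational equilibrium, F × 7.7 = 4641, so F = 4641 / 7.7 = 603 N.

F ≈ 603 N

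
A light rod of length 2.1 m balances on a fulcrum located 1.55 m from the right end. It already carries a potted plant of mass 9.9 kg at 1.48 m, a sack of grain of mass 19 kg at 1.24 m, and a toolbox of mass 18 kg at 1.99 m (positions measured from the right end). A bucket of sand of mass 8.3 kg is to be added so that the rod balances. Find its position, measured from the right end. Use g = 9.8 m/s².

Taking torques about the fulcrum (at 1.55 m from the right end):
Potted plant: 9.9 × 9.8 = 97.02 N down at 1.48 m → arm 0.07 m, τ = 97.02 × 0.07 = 6.791 N·m clockwise.
Sack of grain: 19 × 9.8 = 186.2 N down at 1.24 m → arm 0.31 m, τ = 186.2 × 0.31 = 57.72 N·m clockwise.
Toolbox: 18 × 9.8 = 176.4 N down at 1.99 m → arm 0.44 m, τ = 176.4 × 0.44 = 77.62 N·m counterclockwise.
Net moment of existing loads = 13.11 N·m counterclockwise.
The bucket of sand weighs 8.3 × 9.8 = 81.34 N and must supply an equal clockwise moment, so its lever arm about the fulcrum is 13.11 / 81.34 = 0.161 m.
That puts it at 1.55 − 0.161 = 1.39 m from the right end.

x ≈ 1.39 m from the right end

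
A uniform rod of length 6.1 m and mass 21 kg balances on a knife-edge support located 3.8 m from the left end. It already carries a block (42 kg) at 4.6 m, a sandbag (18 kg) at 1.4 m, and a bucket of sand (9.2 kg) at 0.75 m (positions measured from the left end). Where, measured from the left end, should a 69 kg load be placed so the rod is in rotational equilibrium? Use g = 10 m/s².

x ≈ 4.57 m from the left end

Choose the knife-edge support (at 3.8 m from the left end) as the axis so the support reaction has zero arm there.
Beam weight: 21 × 10 = 210 N down at 3.05 m → arm 0.75 m, τ = 210 × 0.75 = 157.5 N·m counterclockwise.
Block: 42 × 10 = 420 N down at 4.6 m → arm 0.8 m, τ = 420 × 0.8 = 336 N·m clockwise.
Sandbag: 18 × 10 = 180 N down at 1.4 m → arm 2.4 m, τ = 180 × 2.4 = 432 N·m counterclockwise.
Bucket of sand: 9.2 × 10 = 92 N down at 0.75 m → arm 3.05 m, τ = 92 × 3.05 = 280.6 N·m counterclockwise.
Net moment of existing loads = 534.1 N·m counterclockwise.
The load weighs 69 × 10 = 690 N and must supply an equal clockwise moment, so its lever arm about the knife-edge support is 534.1 / 690 = 0.774 m.
That puts it at 3.8 + 0.774 = 4.57 m from the left end.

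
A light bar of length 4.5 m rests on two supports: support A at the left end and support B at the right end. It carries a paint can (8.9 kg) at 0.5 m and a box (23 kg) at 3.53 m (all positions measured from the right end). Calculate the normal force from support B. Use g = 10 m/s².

R_B ≈ 129 N

Choose support A as the axis so its reaction then has zero moment arm.
Paint can: 8.9 × 10 = 89 N down at 0.5 m → arm 4 m, τ = 89 × 4 = 356 N·m clockwise.
Box: 23 × 10 = 230 N down at 3.53 m → arm 0.97 m, τ = 230 × 0.97 = 223.1 N·m clockwise.
Net load moment about support A = 579.1 N·m clockwise.
Reaction R at support B is upward at 0 m, arm 4.5 m → moment R × 4.5 counterclockwise.
Στ = 0 ⇒ R × 4.5 = 579.1 ⇒ R = 129 N.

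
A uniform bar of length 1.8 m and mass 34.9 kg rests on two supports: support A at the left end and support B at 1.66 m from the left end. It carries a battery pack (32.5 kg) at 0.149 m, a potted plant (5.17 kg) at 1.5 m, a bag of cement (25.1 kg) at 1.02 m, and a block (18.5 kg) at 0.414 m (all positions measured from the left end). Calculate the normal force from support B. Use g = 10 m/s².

R_B ≈ 465 N

Taking torques about support A:
Beam weight: 34.9 × 10 = 349 N down at 0.9 m → arm 0.9 m, τ = 349 × 0.9 = 314.1 N·m clockwise.
Battery pack: 32.5 × 10 = 325 N down at 0.149 m → arm 0.149 m, τ = 325 × 0.149 = 48.42 N·m clockwise.
Potted plant: 5.17 × 10 = 51.7 N down at 1.5 m → arm 1.5 m, τ = 51.7 × 1.5 = 77.55 N·m clockwise.
Bag of cement: 25.1 × 10 = 251 N down at 1.02 m → arm 1.02 m, τ = 251 × 1.02 = 256 N·m clockwise.
Block: 18.5 × 10 = 185 N down at 0.414 m → arm 0.414 m, τ = 185 × 0.414 = 76.59 N·m clockwise.
Net load moment about support A = 772.7 N·m clockwise.
Reaction R at support B is upward at 1.66 m, arm 1.66 m → moment R × 1.66 counterclockwise.
Balancing moments: R × 1.66 = 772.7, giving R = 465 N.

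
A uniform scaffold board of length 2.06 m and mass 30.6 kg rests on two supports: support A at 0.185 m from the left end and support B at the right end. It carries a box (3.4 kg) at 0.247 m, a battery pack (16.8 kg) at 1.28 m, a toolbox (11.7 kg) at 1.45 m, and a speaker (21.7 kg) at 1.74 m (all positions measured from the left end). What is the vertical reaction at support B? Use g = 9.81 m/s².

R_B ≈ 487 N

Choose support A as the axis so its reaction then has zero moment arm.
Beam weight: 30.6 × 9.81 = 300.2 N down at 1.03 m → arm 0.845 m, τ = 300.2 × 0.845 = 253.7 N·m clockwise.
Box: 3.4 × 9.81 = 33.35 N down at 0.247 m → arm 0.062 m, τ = 33.35 × 0.062 = 2.068 N·m clockwise.
Battery pack: 16.8 × 9.81 = 164.8 N down at 1.28 m → arm 1.095 m, τ = 164.8 × 1.095 = 180.5 N·m clockwise.
Toolbox: 11.7 × 9.81 = 114.8 N down at 1.45 m → arm 1.265 m, τ = 114.8 × 1.265 = 145.2 N·m clockwise.
Speaker: 21.7 × 9.81 = 212.9 N down at 1.74 m → arm 1.555 m, τ = 212.9 × 1.555 = 331.1 N·m clockwise.
Net load moment about support A = 912.6 N·m clockwise.
Reaction R at support B is upward at 2.06 m, arm 1.875 m → moment R × 1.875 counterclockwise.
Balancing moments: R × 1.875 = 912.6, giving R = 487 N.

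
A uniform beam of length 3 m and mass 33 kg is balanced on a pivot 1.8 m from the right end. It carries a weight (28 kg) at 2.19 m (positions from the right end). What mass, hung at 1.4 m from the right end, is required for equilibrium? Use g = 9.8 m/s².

Sum moments about the pivot (at 1.8 m from the right end) (the support reaction has zero arm there).
Beam weight: 33 × 9.8 = 323.4 N down at 1.5 m → arm 0.3 m, τ = 323.4 × 0.3 = 97.02 N·m clockwise.
Weight: 28 × 9.8 = 274.4 N down at 2.19 m → arm 0.39 m, τ = 274.4 × 0.39 = 107 N·m counterclockwise.
Net moment of known loads = 9.98 N·m counterclockwise.
An unknown mass m at 1.4 m has arm 0.4 m; its moment is m·g·0.4 clockwise.
For rotational equilibrium, m × 9.8 × 0.4 = 9.98, so m = 9.98 / (9.8 × 0.4) = 2.55 kg.

m ≈ 2.55 kg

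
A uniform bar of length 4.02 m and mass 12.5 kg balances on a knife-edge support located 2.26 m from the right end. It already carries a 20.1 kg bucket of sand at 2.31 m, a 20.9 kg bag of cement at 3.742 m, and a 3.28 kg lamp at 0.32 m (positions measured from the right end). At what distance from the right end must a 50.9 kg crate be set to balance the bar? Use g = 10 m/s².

x ≈ 1.82 m from the right end

Take moments about the knife-edge support (at 2.26 m from the right end).
Beam weight: 12.5 × 10 = 125 N down at 2.01 m → arm 0.25 m, τ = 125 × 0.25 = 31.25 N·m clockwise.
Bucket of sand: 20.1 × 10 = 201 N down at 2.31 m → arm 0.05 m, τ = 201 × 0.05 = 10.05 N·m counterclockwise.
Bag of cement: 20.9 × 10 = 209 N down at 3.742 m → arm 1.482 m, τ = 209 × 1.482 = 309.7 N·m counterclockwise.
Lamp: 3.28 × 10 = 32.8 N down at 0.32 m → arm 1.94 m, τ = 32.8 × 1.94 = 63.63 N·m clockwise.
Net moment of existing loads = 224.9 N·m counterclockwise.
The crate weighs 50.9 × 10 = 509 N and must supply an equal clockwise moment, so its lever arm about the knife-edge support is 224.9 / 509 = 0.442 m.
That puts it at 2.26 − 0.442 = 1.82 m from the right end.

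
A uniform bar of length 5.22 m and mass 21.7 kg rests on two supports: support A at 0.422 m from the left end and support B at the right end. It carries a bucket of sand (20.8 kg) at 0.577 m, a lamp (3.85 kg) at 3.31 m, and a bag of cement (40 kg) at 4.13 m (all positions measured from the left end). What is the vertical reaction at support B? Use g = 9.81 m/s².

About support A:
Beam weight: 21.7 × 9.81 = 212.9 N down at 2.61 m → arm 2.188 m, τ = 212.9 × 2.188 = 465.8 N·m clockwise.
Bucket of sand: 20.8 × 9.81 = 204 N down at 0.577 m → arm 0.155 m, τ = 204 × 0.155 = 31.62 N·m clockwise.
Lamp: 3.85 × 9.81 = 37.77 N down at 3.31 m → arm 2.888 m, τ = 37.77 × 2.888 = 109.1 N·m clockwise.
Bag of cement: 40 × 9.81 = 392.4 N down at 4.13 m → arm 3.708 m, τ = 392.4 × 3.708 = 1455 N·m clockwise.
Net load moment about support A = 2062 N·m clockwise.
Reaction R at support B is upward at 5.22 m, arm 4.798 m → moment R × 4.798 counterclockwise.
Setting net torque to zero: R × 4.798 = 2062 → R = 430 N.

R_B ≈ 430 N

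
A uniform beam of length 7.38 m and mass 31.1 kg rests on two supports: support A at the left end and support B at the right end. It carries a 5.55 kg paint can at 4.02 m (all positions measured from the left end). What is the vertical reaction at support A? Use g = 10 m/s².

R_A ≈ 181 N

About support B:
Beam weight: 31.1 × 10 = 311 N down at 3.69 m → arm 3.69 m, τ = 311 × 3.69 = 1148 N·m counterclockwise.
Paint can: 5.55 × 10 = 55.5 N down at 4.02 m → arm 3.36 m, τ = 55.5 × 3.36 = 186.5 N·m counterclockwise.
Net load moment about support B = 1334 N·m counterclockwise.
Reaction R at support A is upward at 0 m, arm 7.38 m → moment R × 7.38 clockwise.
Setting net torque to zero: R × 7.38 = 1334 → R = 181 N.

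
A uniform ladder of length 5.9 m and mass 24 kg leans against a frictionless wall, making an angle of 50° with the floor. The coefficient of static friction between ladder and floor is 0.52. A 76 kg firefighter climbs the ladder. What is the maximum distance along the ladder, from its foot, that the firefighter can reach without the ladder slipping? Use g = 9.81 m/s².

Sum moments about the foot of the ladder (the floor normal and friction both act there and drop out).
Ladder weight 24×9.81 = 235.4 N acts at 2.95 m along the ladder; its horizontal arm is 2.95·cos50° = 1.896 m → τ = 446.3 N·m clockwise.
Firefighter weight 76×9.81 = 745.6 N at distance d → arm d·cos50° → τ = 745.6·d·0.6428 clockwise.
Wall normal N at the top has arm L sinθ = 4.52 m counterclockwise, so Στ = 0 gives N·4.52 = 446.3 + 479.3·d.
ΣFy = 0 ⇒ N_floor = 981 N, so the maximum friction is μ_s·N_floor = 0.52×981 = 510.1 N. ΣFx = 0 ⇒ N_wall = f, so at the slipping point N = 510.1 N.
Substituting: 510.1×4.52 = 446.3 + 479.3·d ⇒ d = (2306 − 446.3) / 479.3 = 3.88 m.

d ≈ 3.88 m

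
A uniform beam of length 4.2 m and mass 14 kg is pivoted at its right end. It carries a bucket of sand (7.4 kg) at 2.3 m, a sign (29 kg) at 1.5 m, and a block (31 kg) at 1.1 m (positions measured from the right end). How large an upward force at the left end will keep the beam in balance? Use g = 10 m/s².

Choose the right end as the axis so the unknown pivot reaction has zero arm there.
Beam weight: 14 × 10 = 140 N down at 2.1 m → arm 2.1 m, τ = 140 × 2.1 = 294 N·m counterclockwise.
Bucket of sand: 7.4 × 10 = 74 N down at 2.3 m → arm 2.3 m, τ = 74 × 2.3 = 170.2 N·m counterclockwise.
Sign: 29 × 10 = 290 N down at 1.5 m → arm 1.5 m, τ = 290 × 1.5 = 435 N·m counterclockwise.
Block: 31 × 10 = 310 N down at 1.1 m → arm 1.1 m, τ = 310 × 1.1 = 341 N·m counterclockwise.
Net moment of the loads = 1240 N·m counterclockwise.
The upward force F acts at the left end, arm 4.2 m, giving F × 4.2 clockwise.
Στ = 0 ⇒ F × 4.2 = 1240 ⇒ F = 1240 / 4.2 = 295 N.

F ≈ 295 N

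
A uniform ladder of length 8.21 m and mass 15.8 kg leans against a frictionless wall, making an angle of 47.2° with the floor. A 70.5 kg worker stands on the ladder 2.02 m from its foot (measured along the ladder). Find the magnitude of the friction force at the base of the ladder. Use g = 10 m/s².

Taking torques about the foot of the ladder:
Ladder weight 15.8×10 = 158 N acts at 4.105 m along the ladder; its horizontal arm is 4.105·cos47.2° = 2.789 m → τ = 440.7 N·m clockwise.
Worker: 70.5×10 = 705 N at 2.02 m → arm 1.372 m → τ = 967.3 N·m clockwise.
Wall normal N acts horizontally at the top; its moment arm is the height L sinθ = 8.21·sin47.2° = 6.024 m, counterclockwise.
Balancing moments: N × 6.024 = 1408, giving N = 234 N.
ΣFx = 0: friction at the foot balances the wall's push, so f = N_wall = 234 N.

f ≈ 234 N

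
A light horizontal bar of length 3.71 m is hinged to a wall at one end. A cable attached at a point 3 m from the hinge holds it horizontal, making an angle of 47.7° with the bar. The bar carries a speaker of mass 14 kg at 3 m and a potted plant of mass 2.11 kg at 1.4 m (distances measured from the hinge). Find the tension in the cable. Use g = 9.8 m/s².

Choose the hinge as the axis so the unknown hinge reaction has zero arm there.
Speaker: 14 × 9.8 = 137.2 N down at 3 m → arm 3 m, τ = 137.2 × 3 = 411.6 N·m clockwise.
Potted plant: 2.11 × 9.8 = 20.68 N down at 1.4 m → arm 1.4 m, τ = 20.68 × 1.4 = 28.95 N·m clockwise.
Total clockwise load moment = 440.6 N·m.
The cable tension T acts at 3 m; only its component perpendicular to the bar, T sinθ, produces torque. sin 47.7° = 0.7396.
Setting net torque to zero: T × 3 × 0.7396 = 440.6 → T = 440.6 / 2.219 = 199 N.

T ≈ 199 N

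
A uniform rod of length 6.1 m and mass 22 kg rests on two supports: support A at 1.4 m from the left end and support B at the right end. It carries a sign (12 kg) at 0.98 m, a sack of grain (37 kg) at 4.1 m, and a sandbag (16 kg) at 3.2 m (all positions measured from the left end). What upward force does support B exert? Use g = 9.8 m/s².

R_B ≈ 334 N

Taking torques about support A:
Beam weight: 22 × 9.8 = 215.6 N down at 3.05 m → arm 1.65 m, τ = 215.6 × 1.65 = 355.7 N·m clockwise.
Sign: 12 × 9.8 = 117.6 N down at 0.98 m → arm 0.42 m, τ = 117.6 × 0.42 = 49.39 N·m counterclockwise.
Sack of grain: 37 × 9.8 = 362.6 N down at 4.1 m → arm 2.7 m, τ = 362.6 × 2.7 = 979 N·m clockwise.
Sandbag: 16 × 9.8 = 156.8 N down at 3.2 m → arm 1.8 m, τ = 156.8 × 1.8 = 282.2 N·m clockwise.
Net load moment about support A = 1568 N·m clockwise.
Reaction R at support B is upward at 6.1 m, arm 4.7 m → moment R × 4.7 counterclockwise.
Setting net torque to zero: R × 4.7 = 1568 → R = 334 N.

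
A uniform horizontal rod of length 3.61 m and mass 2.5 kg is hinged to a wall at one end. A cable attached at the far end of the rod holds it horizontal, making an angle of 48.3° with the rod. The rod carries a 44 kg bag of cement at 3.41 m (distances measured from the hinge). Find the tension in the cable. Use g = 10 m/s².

T ≈ 573 N

Sum moments about the hinge (the unknown hinge reaction has zero arm there).
Beam weight: 2.5 × 10 = 25 N down at 1.805 m → arm 1.805 m, τ = 25 × 1.805 = 45.12 N·m clockwise.
Bag of cement: 44 × 10 = 440 N down at 3.41 m → arm 3.41 m, τ = 440 × 3.41 = 1500 N·m clockwise.
Total clockwise load moment = 1545 N·m.
The cable tension T acts at 3.61 m; only its component perpendicular to the rod, T sinθ, produces torque. sin 48.3° = 0.7466.
Balancing moments: T × 3.61 × 0.7466 = 1545, giving T = 1545 / 2.695 = 573 N.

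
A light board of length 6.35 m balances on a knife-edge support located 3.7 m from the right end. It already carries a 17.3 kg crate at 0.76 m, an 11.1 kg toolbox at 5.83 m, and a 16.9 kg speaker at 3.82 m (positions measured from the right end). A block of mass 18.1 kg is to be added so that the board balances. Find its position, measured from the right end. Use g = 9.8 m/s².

x ≈ 5.09 m from the right end

Taking torques about the knife-edge support (at 3.7 m from the right end):
Crate: 17.3 × 9.8 = 169.5 N down at 0.76 m → arm 2.94 m, τ = 169.5 × 2.94 = 498.3 N·m clockwise.
Toolbox: 11.1 × 9.8 = 108.8 N down at 5.83 m → arm 2.13 m, τ = 108.8 × 2.13 = 231.7 N·m counterclockwise.
Speaker: 16.9 × 9.8 = 165.6 N down at 3.82 m → arm 0.12 m, τ = 165.6 × 0.12 = 19.87 N·m counterclockwise.
Net moment of existing loads = 246.7 N·m clockwise.
The block weighs 18.1 × 9.8 = 177.4 N and must supply an equal counterclockwise moment, so its lever arm about the knife-edge support is 246.7 / 177.4 = 1.39 m.
That puts it at 3.7 + 1.39 = 5.09 m from the right end.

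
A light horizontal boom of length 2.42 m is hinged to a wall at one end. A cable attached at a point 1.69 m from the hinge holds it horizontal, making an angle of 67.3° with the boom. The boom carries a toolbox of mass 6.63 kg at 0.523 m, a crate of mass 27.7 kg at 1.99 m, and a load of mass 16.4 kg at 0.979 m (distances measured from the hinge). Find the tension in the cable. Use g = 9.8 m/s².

Take moments about the hinge.
Toolbox: 6.63 × 9.8 = 64.97 N down at 0.523 m → arm 0.523 m, τ = 64.97 × 0.523 = 33.98 N·m clockwise.
Crate: 27.7 × 9.8 = 271.5 N down at 1.99 m → arm 1.99 m, τ = 271.5 × 1.99 = 540.3 N·m clockwise.
Load: 16.4 × 9.8 = 160.7 N down at 0.979 m → arm 0.979 m, τ = 160.7 × 0.979 = 157.3 N·m clockwise.
Total clockwise load moment = 731.6 N·m.
The cable tension T acts at 1.69 m; only its component perpendicular to the boom, T sinθ, produces torque. sin 67.3° = 0.9225.
Balancing moments: T × 1.69 × 0.9225 = 731.6, giving T = 731.6 / 1.559 = 469 N.

T ≈ 469 N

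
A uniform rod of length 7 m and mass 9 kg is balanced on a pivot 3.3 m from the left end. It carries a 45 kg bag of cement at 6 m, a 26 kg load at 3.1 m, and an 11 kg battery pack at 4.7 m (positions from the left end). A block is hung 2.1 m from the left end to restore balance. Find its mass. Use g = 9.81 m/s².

Choose the pivot (at 3.3 m from the left end) as the axis so the support reaction has zero arm there.
Beam weight: 9 × 9.81 = 88.29 N down at 3.5 m → arm 0.2 m, τ = 88.29 × 0.2 = 17.66 N·m clockwise.
Bag of cement: 45 × 9.81 = 441.5 N down at 6 m → arm 2.7 m, τ = 441.5 × 2.7 = 1192 N·m clockwise.
Load: 26 × 9.81 = 255.1 N down at 3.1 m → arm 0.2 m, τ = 255.1 × 0.2 = 51.02 N·m counterclockwise.
Battery pack: 11 × 9.81 = 107.9 N down at 4.7 m → arm 1.4 m, τ = 107.9 × 1.4 = 151.1 N·m clockwise.
Net moment of known loads = 1310 N·m clockwise.
An unknown mass m at 2.1 m has arm 1.2 m; its moment is m·g·1.2 counterclockwise.
Στ = 0 ⇒ m × 9.81 × 1.2 = 1310 ⇒ m = 1310 / (9.81 × 1.2) = 111 kg.

m ≈ 111 kg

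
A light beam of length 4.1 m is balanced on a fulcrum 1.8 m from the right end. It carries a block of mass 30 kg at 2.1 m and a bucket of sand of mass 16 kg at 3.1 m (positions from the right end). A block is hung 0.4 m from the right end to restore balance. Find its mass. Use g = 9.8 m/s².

m ≈ 21.3 kg

About the fulcrum (at 1.8 m from the right end):
Block: 30 × 9.8 = 294 N down at 2.1 m → arm 0.3 m, τ = 294 × 0.3 = 88.2 N·m counterclockwise.
Bucket of sand: 16 × 9.8 = 156.8 N down at 3.1 m → arm 1.3 m, τ = 156.8 × 1.3 = 203.8 N·m counterclockwise.
Net moment of known loads = 292 N·m counterclockwise.
An unknown mass m at 0.4 m has arm 1.4 m; its moment is m·g·1.4 clockwise.
Setting net torque to zero: m × 9.8 × 1.4 = 292 → m = 292 / (9.8 × 1.4) = 21.3 kg.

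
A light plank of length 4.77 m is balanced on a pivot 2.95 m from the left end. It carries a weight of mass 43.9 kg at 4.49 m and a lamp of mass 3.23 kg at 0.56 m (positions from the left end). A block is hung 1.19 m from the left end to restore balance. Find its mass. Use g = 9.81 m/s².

Take moments about the pivot (at 2.95 m from the left end).
Weight: 43.9 × 9.81 = 430.7 N down at 4.49 m → arm 1.54 m, τ = 430.7 × 1.54 = 663.3 N·m clockwise.
Lamp: 3.23 × 9.81 = 31.69 N down at 0.56 m → arm 2.39 m, τ = 31.69 × 2.39 = 75.74 N·m counterclockwise.
Net moment of known loads = 587.6 N·m clockwise.
An unknown mass m at 1.19 m has arm 1.76 m; its moment is m·g·1.76 counterclockwise.
Στ = 0 ⇒ m × 9.81 × 1.76 = 587.6 ⇒ m = 587.6 / (9.81 × 1.76) = 34 kg.

m ≈ 34 kg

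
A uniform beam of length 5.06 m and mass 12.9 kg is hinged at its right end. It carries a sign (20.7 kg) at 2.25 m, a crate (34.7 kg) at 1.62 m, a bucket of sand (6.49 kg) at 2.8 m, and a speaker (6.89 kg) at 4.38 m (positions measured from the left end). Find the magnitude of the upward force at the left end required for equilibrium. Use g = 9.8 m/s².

Take moments about the right end.
Beam weight: 12.9 × 9.8 = 126.4 N down at 2.53 m → arm 2.53 m, τ = 126.4 × 2.53 = 319.8 N·m counterclockwise.
Sign: 20.7 × 9.8 = 202.9 N down at 2.25 m → arm 2.81 m, τ = 202.9 × 2.81 = 570.1 N·m counterclockwise.
Crate: 34.7 × 9.8 = 340.1 N down at 1.62 m → arm 3.44 m, τ = 340.1 × 3.44 = 1170 N·m counterclockwise.
Bucket of sand: 6.49 × 9.8 = 63.6 N down at 2.8 m → arm 2.26 m, τ = 63.6 × 2.26 = 143.7 N·m counterclockwise.
Speaker: 6.89 × 9.8 = 67.52 N down at 4.38 m → arm 0.68 m, τ = 67.52 × 0.68 = 45.91 N·m counterclockwise.
Net moment of the loads = 2250 N·m counterclockwise.
The upward force F acts at the left end, arm 5.06 m, giving F × 5.06 clockwise.
Setting net torque to zero: F × 5.06 = 2250 → F = 2250 / 5.06 = 445 N.

F ≈ 445 N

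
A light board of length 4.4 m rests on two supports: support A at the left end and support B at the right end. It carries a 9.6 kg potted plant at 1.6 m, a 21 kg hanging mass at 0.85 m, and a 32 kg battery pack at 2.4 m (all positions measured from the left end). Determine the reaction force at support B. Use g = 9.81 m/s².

Sum moments about support A (its reaction then has zero moment arm).
Potted plant: 9.6 × 9.81 = 94.18 N down at 1.6 m → arm 1.6 m, τ = 94.18 × 1.6 = 150.7 N·m clockwise.
Hanging mass: 21 × 9.81 = 206 N down at 0.85 m → arm 0.85 m, τ = 206 × 0.85 = 175.1 N·m clockwise.
Battery pack: 32 × 9.81 = 313.9 N down at 2.4 m → arm 2.4 m, τ = 313.9 × 2.4 = 753.4 N·m clockwise.
Net load moment about support A = 1079 N·m clockwise.
Reaction R at support B is upward at 4.4 m, arm 4.4 m → moment R × 4.4 counterclockwise.
Setting net torque to zero: R × 4.4 = 1079 → R = 245 N.

R_B ≈ 245 N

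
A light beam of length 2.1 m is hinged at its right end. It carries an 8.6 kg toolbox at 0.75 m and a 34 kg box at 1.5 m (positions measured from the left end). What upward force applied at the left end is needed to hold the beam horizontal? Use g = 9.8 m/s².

Choose the right end as the axis so the unknown pivot reaction has zero arm there.
Toolbox: 8.6 × 9.8 = 84.28 N down at 0.75 m → arm 1.35 m, τ = 84.28 × 1.35 = 113.8 N·m counterclockwise.
Box: 34 × 9.8 = 333.2 N down at 1.5 m → arm 0.6 m, τ = 333.2 × 0.6 = 199.9 N·m counterclockwise.
Net moment of the loads = 313.7 N·m counterclockwise.
The upward force F acts at the left end, arm 2.1 m, giving F × 2.1 clockwise.
Balancing moments: F × 2.1 = 313.7, giving F = 313.7 / 2.1 = 149 N.

F ≈ 149 N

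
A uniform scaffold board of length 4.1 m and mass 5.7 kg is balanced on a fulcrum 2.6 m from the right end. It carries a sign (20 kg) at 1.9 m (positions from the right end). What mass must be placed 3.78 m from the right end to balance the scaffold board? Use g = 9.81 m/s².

m ≈ 14.5 kg

Sum moments about the fulcrum (at 2.6 m from the right end) (the support reaction has zero arm there).
Beam weight: 5.7 × 9.81 = 55.92 N down at 2.05 m → arm 0.55 m, τ = 55.92 × 0.55 = 30.76 N·m clockwise.
Sign: 20 × 9.81 = 196.2 N down at 1.9 m → arm 0.7 m, τ = 196.2 × 0.7 = 137.3 N·m clockwise.
Net moment of known loads = 168.1 N·m clockwise.
An unknown mass m at 3.78 m has arm 1.18 m; its moment is m·g·1.18 counterclockwise.
Στ = 0 ⇒ m × 9.81 × 1.18 = 168.1 ⇒ m = 168.1 / (9.81 × 1.18) = 14.5 kg.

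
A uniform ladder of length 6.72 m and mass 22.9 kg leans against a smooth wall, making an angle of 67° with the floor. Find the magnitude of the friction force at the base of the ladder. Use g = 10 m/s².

Choose the foot of the ladder as the axis so the floor normal and friction both act there and drop out.
Ladder weight 22.9×10 = 229 N acts at 3.36 m along the ladder; its horizontal arm is 3.36·cos67° = 1.313 m → τ = 300.7 N·m clockwise.
Wall normal N acts horizontally at the top; its moment arm is the height L sinθ = 6.72·sin67° = 6.186 m, counterclockwise.
Balancing moments: N × 6.186 = 300.7, giving N = 48.6 N.
ΣFx = 0: friction at the foot balances the wall's push, so f = N_wall = 48.6 N.

f ≈ 48.6 N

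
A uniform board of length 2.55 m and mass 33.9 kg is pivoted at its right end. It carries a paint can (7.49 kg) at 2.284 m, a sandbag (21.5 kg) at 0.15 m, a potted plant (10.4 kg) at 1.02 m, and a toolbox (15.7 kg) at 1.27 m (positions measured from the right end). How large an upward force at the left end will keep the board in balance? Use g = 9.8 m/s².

F ≈ 362 N

Choose the right end as the axis so the unknown pivot reaction has zero arm there.
Beam weight: 33.9 × 9.8 = 332.2 N down at 1.275 m → arm 1.275 m, τ = 332.2 × 1.275 = 423.6 N·m counterclockwise.
Paint can: 7.49 × 9.8 = 73.4 N down at 2.284 m → arm 2.284 m, τ = 73.4 × 2.284 = 167.6 N·m counterclockwise.
Sandbag: 21.5 × 9.8 = 210.7 N down at 0.15 m → arm 0.15 m, τ = 210.7 × 0.15 = 31.6 N·m counterclockwise.
Potted plant: 10.4 × 9.8 = 101.9 N down at 1.02 m → arm 1.02 m, τ = 101.9 × 1.02 = 103.9 N·m counterclockwise.
Toolbox: 15.7 × 9.8 = 153.9 N down at 1.27 m → arm 1.27 m, τ = 153.9 × 1.27 = 195.5 N·m counterclockwise.
Net moment of the loads = 922.2 N·m counterclockwise.
The upward force F acts at the left end, arm 2.55 m, giving F × 2.55 clockwise.
Setting net torque to zero: F × 2.55 = 922.2 → F = 922.2 / 2.55 = 362 N.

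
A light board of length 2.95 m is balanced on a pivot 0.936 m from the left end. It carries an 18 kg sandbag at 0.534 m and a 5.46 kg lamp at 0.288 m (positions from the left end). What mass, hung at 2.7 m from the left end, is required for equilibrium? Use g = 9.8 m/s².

m ≈ 6.11 kg

Sum moments about the pivot (at 0.936 m from the left end) (the support reaction has zero arm there).
Sandbag: 18 × 9.8 = 176.4 N down at 0.534 m → arm 0.402 m, τ = 176.4 × 0.402 = 70.91 N·m counterclockwise.
Lamp: 5.46 × 9.8 = 53.51 N down at 0.288 m → arm 0.648 m, τ = 53.51 × 0.648 = 34.67 N·m counterclockwise.
Net moment of known loads = 105.6 N·m counterclockwise.
An unknown mass m at 2.7 m has arm 1.764 m; its moment is m·g·1.764 clockwise.
Balancing moments: m × 9.8 × 1.764 = 105.6, giving m = 105.6 / (9.8 × 1.764) = 6.11 kg.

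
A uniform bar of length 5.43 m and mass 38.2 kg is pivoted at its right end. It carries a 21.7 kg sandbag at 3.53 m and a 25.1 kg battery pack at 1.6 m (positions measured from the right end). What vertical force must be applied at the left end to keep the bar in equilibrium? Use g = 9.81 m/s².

Sum moments about the right end (the unknown pivot reaction has zero arm there).
Beam weight: 38.2 × 9.81 = 374.7 N down at 2.715 m → arm 2.715 m, τ = 374.7 × 2.715 = 1017 N·m counterclockwise.
Sandbag: 21.7 × 9.81 = 212.9 N down at 3.53 m → arm 3.53 m, τ = 212.9 × 3.53 = 751.5 N·m counterclockwise.
Battery pack: 25.1 × 9.81 = 246.2 N down at 1.6 m → arm 1.6 m, τ = 246.2 × 1.6 = 393.9 N·m counterclockwise.
Net moment of the loads = 2162 N·m counterclockwise.
The upward force F acts at the left end, arm 5.43 m, giving F × 5.43 clockwise.
Balancing moments: F × 5.43 = 2162, giving F = 2162 / 5.43 = 398 N.

F ≈ 398 N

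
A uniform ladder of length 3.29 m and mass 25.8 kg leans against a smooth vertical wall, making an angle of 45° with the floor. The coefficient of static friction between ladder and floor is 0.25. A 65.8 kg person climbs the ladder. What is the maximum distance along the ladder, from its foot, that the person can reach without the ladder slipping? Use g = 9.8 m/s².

d ≈ 0.5 m

Sum moments about the foot of the ladder (the floor normal and friction both act there and drop out).
Ladder weight 25.8×9.8 = 252.8 N acts at 1.645 m along the ladder; its horizontal arm is 1.645·cos45° = 1.163 m → τ = 294 N·m clockwise.
Person weight 65.8×9.8 = 644.8 N at distance d → arm d·cos45° → τ = 644.8·d·0.7071 clockwise.
Wall normal N at the top has arm L sinθ = 2.326 m counterclockwise, so Στ = 0 gives N·2.326 = 294 + 455.9·d.
ΣFy = 0 ⇒ N_floor = 897.6 N, so the maximum friction is μ_s·N_floor = 0.25×897.6 = 224.4 N. ΣFx = 0 ⇒ N_wall = f, so at the slipping point N = 224.4 N.
Substituting: 224.4×2.326 = 294 + 455.9·d ⇒ d = (522 − 294) / 455.9 = 0.5 m.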